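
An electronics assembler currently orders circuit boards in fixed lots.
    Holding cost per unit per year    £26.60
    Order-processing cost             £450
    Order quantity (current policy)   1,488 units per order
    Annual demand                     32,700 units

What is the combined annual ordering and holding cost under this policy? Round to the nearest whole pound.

£29,680

Orders/yr = 32,700/1,488 = 21.976; ordering cost = 21.976 × £450 = £9,889.11
Average inventory = 1,488/2 = 744; holding cost = 744 × £26.6 = £19,790.40
Total = £9,889.11 + £19,790.40 = £29,679.51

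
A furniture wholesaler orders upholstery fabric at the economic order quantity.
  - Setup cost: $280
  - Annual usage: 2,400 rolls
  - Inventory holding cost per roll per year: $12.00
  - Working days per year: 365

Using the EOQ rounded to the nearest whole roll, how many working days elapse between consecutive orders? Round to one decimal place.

Optimal lot size Q* = (2 × 2,400 × $280 / $12)^½ ≈ 334.66 → Q = 335 rolls
T = Q/D × 365 days = 335/2,400 × 365 = 50.948 days

50.9 days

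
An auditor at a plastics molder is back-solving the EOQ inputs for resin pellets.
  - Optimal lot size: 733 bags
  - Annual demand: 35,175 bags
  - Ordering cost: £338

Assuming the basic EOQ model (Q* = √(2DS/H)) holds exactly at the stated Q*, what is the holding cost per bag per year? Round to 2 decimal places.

£44.26

EOQ relation: Q² = 2DS/H, so rearrange for the unknown.
H = 2DS / Q² = 2 × 35,175 × 338 / 733² = 44.2561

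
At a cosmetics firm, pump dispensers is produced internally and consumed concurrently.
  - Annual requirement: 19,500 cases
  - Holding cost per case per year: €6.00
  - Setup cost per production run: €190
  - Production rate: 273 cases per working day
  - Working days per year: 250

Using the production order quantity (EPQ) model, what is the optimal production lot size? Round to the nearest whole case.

d = 19,500/250 = 78.0000 cases/day;  effective holding cost H(1 − d/p) = 6·(1 − 78.0000/273) = 4.28571
Q* = √(2DS / H_eff) = √(2·19,500·190 / 4.28571) ≈ 1,314.91

1,315 cases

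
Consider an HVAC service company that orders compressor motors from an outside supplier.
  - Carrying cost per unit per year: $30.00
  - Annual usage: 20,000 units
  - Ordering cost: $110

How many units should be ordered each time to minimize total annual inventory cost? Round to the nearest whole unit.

383 units

EOQ = √(2DS/H) = √(2 × 20,000 × 110 / 30)
    = √(146,666.67) ≈ 382.97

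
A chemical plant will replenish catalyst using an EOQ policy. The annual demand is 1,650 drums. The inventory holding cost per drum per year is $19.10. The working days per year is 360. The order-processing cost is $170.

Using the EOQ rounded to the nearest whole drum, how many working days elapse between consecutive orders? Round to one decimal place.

37.3 days

Q* = √(2·D·S / H) = √(2·1,650·170 / 19.1) = √29,371.7 ≈ 171.38 → Q = 171 drums
Cycle time = (working days × Q)/D = (360 × 171) / 1,650 = 37.309 days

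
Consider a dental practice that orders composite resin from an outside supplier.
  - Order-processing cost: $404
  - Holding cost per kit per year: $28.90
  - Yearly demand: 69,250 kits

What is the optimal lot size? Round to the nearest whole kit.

1,391 kits

2DS/H = 2·69,250·404/28.9 = 1,936,124.57
EOQ = √1,936,124.57 ≈ 1,391.45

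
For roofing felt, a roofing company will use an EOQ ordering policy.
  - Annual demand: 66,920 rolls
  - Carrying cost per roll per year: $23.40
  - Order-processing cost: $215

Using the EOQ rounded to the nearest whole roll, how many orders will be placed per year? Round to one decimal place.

2DS/H = 2·66,920·215/23.4 = 1,229,726.50
EOQ = √1,229,726.50 ≈ 1,108.93 → Q = 1,109
N = D/Q = 66,920/1,109 ≈ 60.343 orders/yr

60.3 orders per year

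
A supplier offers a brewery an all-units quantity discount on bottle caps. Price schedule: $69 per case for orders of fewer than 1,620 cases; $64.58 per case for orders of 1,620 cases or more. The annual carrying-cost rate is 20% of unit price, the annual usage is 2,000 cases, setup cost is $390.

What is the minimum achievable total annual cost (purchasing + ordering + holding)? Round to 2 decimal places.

H₁ = 20%×$69 = $13.8000;  H₂ = 20%×$64.58 = $12.9160
EOQ₁ = √(2×2,000×390/13.8000) = 336.22  (< 1,620, feasible at tier 1)
EOQ₂ = √(2×2,000×390/12.9160) = 347.53  (< 1,620 → use Q = 1,620 at tier-2 price)
TC(tier 1 (EOQ₁), Q≈336.2) = $142,639.83
TC(tier 2, Q≈1,620.0) = $140,103.44
Minimum at tier 2: $140,103.44

$140,103.44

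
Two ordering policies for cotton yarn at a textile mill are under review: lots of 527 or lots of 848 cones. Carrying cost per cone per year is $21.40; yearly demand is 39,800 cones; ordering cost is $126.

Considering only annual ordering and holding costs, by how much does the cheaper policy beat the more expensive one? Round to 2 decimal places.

Annual cost at Q: ordering D·S/Q plus holding Q·H/2.
TC(527) = (39,800/527)×126 + (527/2)×21.4 = $15,154.65
TC(848) = (39,800/848)×126 + (848/2)×21.4 = $14,987.28
|ΔTC| = |$15,154.65 − $14,987.28| = $167.37

$167.37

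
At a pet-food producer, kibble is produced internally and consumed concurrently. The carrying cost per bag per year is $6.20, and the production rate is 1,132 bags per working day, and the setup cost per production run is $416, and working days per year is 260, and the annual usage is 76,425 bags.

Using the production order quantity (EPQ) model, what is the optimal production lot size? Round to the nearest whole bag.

Daily demand d = 76,425/260 = 293.942; p = 1132; 1 − d/p = 0.74033
EPQ = √(2DS / (H(1 − d/p)))
    = √(2 × 76,425 × 416 / (6.2 × 0.74033)) ≈ 3,721.94

3,722 bags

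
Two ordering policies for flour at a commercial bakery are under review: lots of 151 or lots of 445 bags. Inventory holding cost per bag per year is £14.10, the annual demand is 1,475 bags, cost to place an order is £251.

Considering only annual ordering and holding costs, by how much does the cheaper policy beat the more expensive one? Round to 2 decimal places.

TC(Q) = (D/Q)S + (Q/2)H
TC(151) = (1,475/151)×251 + (151/2)×14.1 = £3,516.37
TC(445) = (1,475/445)×251 + (445/2)×14.1 = £3,969.22
Lots of 151 are cheaper by £452.85.

£452.85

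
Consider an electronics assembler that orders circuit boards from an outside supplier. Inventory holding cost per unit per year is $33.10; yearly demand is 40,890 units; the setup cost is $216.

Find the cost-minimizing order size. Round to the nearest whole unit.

731 units

EOQ = √(2DS/H) = √(2 × 40,890 × 216 / 33.1)
    = √(533,670.09) ≈ 730.53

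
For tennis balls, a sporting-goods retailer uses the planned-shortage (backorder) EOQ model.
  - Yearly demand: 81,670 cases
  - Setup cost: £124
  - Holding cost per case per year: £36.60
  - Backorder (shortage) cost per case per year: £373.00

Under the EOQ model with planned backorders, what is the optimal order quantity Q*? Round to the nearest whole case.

780 cases

Q* = √(2DS/H) · √((H + b)/b)
   = √(2 × 81,670 × 124 / 36.6) · √((36.6 + 373) / 373)
   = 743.903 × 1.0479 ≈ 779.55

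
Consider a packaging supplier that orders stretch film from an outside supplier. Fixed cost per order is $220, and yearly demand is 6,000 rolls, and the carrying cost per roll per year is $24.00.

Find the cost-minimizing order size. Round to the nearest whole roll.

EOQ = √(2DS/H) = √(2 × 6,000 × 220 / 24)
    = √(110,000.00) ≈ 331.66

332 rolls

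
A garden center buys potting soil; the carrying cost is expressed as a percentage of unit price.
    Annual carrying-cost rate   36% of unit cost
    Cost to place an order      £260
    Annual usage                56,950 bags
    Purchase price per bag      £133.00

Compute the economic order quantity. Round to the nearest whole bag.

H = i·C = 0.36 × £133 = £47.8800 per bag-year
EOQ = √(2DS/H) = √(2 × 56,950 × 260 / 47.88)
    = √(618,504.59) ≈ 786.45

786 bags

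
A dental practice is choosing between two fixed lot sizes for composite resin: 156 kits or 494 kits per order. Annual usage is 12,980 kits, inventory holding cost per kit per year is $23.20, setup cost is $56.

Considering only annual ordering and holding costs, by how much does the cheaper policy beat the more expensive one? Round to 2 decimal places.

For each Q, cost = (D/Q)·S + (Q/2)·H.
TC(156) = (12,980/156)×56 + (156/2)×23.2 = $6,469.09
TC(494) = (12,980/494)×56 + (494/2)×23.2 = $7,201.82
|ΔTC| = |$6,469.09 − $7,201.82| = $732.73

$732.73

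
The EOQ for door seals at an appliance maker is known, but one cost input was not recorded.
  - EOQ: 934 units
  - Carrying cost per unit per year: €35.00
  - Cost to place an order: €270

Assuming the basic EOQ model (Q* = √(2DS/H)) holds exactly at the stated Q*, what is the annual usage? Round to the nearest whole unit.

56,542 units per year

EOQ relation: Q² = 2DS/H, so rearrange for the unknown.
D = Q²H / (2S) = 934² × 35 / (2 × 270) = 56,541.59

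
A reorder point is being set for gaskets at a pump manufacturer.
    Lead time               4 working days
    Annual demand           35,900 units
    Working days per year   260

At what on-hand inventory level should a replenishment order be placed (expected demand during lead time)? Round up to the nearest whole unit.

Daily demand d = 35,900 / 260 = 138.077 units/day
Demand during lead time = 138.077 × 4 = 552.31
Reorder point = 552.31 → round up

553 units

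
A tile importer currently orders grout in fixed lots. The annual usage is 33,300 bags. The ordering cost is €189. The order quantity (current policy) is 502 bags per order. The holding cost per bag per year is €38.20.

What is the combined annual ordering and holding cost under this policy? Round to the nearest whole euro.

Ordering: D/Q × S = 33,300/502 × €189 = €12,537.25
Holding:  Q/2 × H = 502/2 × €38.2 = €9,588.20
Total = €12,537.25 + €9,588.20 = €22,125.45

€22,125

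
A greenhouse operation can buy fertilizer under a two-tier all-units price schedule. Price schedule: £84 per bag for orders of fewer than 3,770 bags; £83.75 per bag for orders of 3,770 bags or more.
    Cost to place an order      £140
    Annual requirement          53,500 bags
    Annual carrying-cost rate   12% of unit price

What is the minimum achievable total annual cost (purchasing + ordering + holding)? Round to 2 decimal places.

£4,501,555.99

H₁ = 12%×£84 = £10.0800;  H₂ = 12%×£83.75 = £10.0500
EOQ₁ = √(2×53,500×140/10.0800) = 1,219.06  (< 3,770, feasible at tier 1)
EOQ₂ = √(2×53,500×140/10.0500) = 1,220.88  (< 3,770 → use Q = 3,770 at tier-2 price)
TC(tier 1 (EOQ₁), Q≈1,219.1) = £4,506,288.14
TC(tier 2, Q≈3,770.0) = £4,501,555.99
Minimum at tier 2: £4,501,555.99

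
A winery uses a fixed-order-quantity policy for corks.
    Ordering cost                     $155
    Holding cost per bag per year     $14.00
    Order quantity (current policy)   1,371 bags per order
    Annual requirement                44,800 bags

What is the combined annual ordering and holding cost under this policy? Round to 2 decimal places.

Ordering: D/Q × S = 44,800/1,371 × $155 = $5,064.92
Holding:  Q/2 × H = 1,371/2 × $14 = $9,597.00
Total = $5,064.92 + $9,597.00 = $14,661.92

$14,661.92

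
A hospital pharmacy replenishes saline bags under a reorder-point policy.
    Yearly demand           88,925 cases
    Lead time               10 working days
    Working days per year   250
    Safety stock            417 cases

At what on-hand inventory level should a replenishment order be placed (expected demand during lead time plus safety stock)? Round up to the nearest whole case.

Daily demand d = 88,925 / 250 = 355.700 cases/day
Demand during lead time = 355.700 × 10 = 3,557.00
Reorder point = 3,557.00 + 417 = 3,974.00 → round up

3,974 cases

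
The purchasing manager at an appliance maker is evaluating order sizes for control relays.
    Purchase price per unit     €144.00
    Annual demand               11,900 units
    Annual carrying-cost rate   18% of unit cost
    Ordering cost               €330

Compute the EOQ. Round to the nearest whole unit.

H = i·C = 0.18 × €144 = €25.9200 per unit-year
Optimal lot size Q* = (2 × 11,900 × €330 / €25.92)^½ ≈ 550.46

550 units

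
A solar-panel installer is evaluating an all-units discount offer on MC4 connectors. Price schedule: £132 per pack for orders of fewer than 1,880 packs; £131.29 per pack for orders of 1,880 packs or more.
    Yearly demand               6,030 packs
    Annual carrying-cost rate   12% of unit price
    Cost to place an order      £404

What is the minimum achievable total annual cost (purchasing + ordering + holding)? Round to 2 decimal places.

H₁ = 12%×£132 = £15.8400;  H₂ = 12%×£131.29 = £15.7548
EOQ₁ = √(2×6,030×404/15.8400) = 554.61  (< 1,880, feasible at tier 1)
EOQ₂ = √(2×6,030×404/15.7548) = 556.11  (< 1,880 → use Q = 1,880 at tier-2 price)
TC(tier 1 (EOQ₁), Q≈554.6) = £804,745.00
TC(tier 2, Q≈1,880.0) = £807,784.02
Minimum at tier 1 (EOQ₁): £804,745.00

£804,745.00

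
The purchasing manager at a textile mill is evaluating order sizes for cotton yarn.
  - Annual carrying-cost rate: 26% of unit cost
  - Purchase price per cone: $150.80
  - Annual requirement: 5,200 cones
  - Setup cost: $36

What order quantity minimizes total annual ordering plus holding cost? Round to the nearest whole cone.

98 cones

H = i·C = 0.26 × $150.8 = $39.2080 per cone-year
2DS/H = 2·5,200·36/39.208 = 9,549.07
EOQ = √9,549.07 ≈ 97.72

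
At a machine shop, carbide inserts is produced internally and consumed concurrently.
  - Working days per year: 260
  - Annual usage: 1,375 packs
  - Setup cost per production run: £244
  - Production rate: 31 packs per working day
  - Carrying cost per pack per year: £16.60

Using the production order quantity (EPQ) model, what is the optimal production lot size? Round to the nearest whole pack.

221 packs

d = 1,375/260 = 5.2885 packs/day;  effective holding cost H(1 − d/p) = 16.6·(1 − 5.2885/31) = 13.76811
Q* = √(2DS / H_eff) = √(2·1,375·244 / 13.76811) ≈ 220.76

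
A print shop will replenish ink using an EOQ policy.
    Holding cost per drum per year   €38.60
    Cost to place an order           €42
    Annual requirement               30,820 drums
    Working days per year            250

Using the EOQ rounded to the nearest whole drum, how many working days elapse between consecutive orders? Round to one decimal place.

EOQ = √(2DS/H) = √(2 × 30,820 × 42 / 38.6)
    = √(67,069.43) ≈ 258.98 → Q = 259 drums
Days between orders = 250 / (D/Q) = 250 / 118.996 ≈ 2.101

2.1 days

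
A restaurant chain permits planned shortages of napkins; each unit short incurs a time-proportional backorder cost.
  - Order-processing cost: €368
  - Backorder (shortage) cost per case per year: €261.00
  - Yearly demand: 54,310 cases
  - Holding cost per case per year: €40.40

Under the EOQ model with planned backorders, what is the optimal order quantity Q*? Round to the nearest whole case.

1,069 cases

Q* = √(2DS/H) · √((H + b)/b)
   = √(2 × 54,310 × 368 / 40.4) · √((40.4 + 261) / 261)
   = 994.691 × 1.0746 ≈ 1,068.91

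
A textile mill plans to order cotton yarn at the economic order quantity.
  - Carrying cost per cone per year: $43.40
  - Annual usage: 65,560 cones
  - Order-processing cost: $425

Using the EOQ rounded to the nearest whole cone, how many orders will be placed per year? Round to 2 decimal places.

57.86 orders per year

Optimal lot size Q* = (2 × 65,560 × $425 / $43.4)^½ ≈ 1,133.14 → Q = 1,133
N = D/Q = 65,560/1,133 ≈ 57.864 orders/yr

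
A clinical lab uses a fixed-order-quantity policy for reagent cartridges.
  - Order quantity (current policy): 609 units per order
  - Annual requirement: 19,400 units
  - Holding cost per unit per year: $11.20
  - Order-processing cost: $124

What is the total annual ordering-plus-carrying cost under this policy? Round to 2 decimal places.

Ordering: D/Q × S = 19,400/609 × $124 = $3,950.08
Holding:  Q/2 × H = 609/2 × $11.2 = $3,410.40
Total = $3,950.08 + $3,410.40 = $7,360.48

$7,360.48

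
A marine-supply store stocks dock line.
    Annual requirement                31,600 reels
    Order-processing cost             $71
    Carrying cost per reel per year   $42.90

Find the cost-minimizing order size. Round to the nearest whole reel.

323 reels

EOQ = √(2DS/H) = √(2 × 31,600 × 71 / 42.9)
    = √(104,596.74) ≈ 323.41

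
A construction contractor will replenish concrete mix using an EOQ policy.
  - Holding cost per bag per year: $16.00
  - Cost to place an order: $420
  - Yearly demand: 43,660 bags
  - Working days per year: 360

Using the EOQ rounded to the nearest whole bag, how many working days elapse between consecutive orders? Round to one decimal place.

12.5 days

Q* = √(2·D·S / H) = √(2·43,660·420 / 16) = √2,292,150.0 ≈ 1,513.98 → Q = 1,514 bags
Cycle time = (working days × Q)/D = (360 × 1,514) / 43,660 = 12.484 days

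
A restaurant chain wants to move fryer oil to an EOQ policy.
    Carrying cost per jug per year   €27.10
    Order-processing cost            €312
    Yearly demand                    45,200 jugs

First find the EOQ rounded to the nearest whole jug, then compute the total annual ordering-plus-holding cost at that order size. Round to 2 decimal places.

2DS/H = 2·45,200·312/27.1 = 1,040,767.53
EOQ = √1,040,767.53 ≈ 1,020.18 → Q = 1,020 jugs
Annual ordering cost = (D/Q)·S = (45,200/1,020) × 312 = €13,825.88
Annual holding cost  = (Q/2)·H = (1,020/2) × 27.1 = €13,821.00
Total = €13,825.88 + €13,821.00 = €27,646.88

€27,646.88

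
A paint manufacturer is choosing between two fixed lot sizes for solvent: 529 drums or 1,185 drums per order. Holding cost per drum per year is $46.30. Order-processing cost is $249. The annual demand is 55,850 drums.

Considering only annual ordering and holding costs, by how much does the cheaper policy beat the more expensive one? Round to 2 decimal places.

Annual cost at Q: ordering D·S/Q plus holding Q·H/2.
TC(529) = (55,850/529)×249 + (529/2)×46.3 = $38,534.91
TC(1,185) = (55,850/1,185)×249 + (1,185/2)×46.3 = $39,168.32
|ΔTC| = |$38,534.91 − $39,168.32| = $633.41

$633.41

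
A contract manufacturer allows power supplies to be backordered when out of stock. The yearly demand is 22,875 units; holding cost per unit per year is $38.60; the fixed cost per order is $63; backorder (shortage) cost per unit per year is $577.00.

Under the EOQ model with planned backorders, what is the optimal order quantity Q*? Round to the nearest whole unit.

Q* = √(2DS/H) · √((H + b)/b)
   = √(2 × 22,875 × 63 / 38.6) · √((38.6 + 577) / 577)
   = 273.258 × 1.0329 ≈ 282.25

282 units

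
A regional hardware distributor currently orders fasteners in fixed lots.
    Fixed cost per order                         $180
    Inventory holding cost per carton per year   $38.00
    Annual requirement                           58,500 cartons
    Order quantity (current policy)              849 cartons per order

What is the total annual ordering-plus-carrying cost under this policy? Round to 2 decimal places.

$28,533.83

Ordering: D/Q × S = 58,500/849 × $180 = $12,402.83
Holding:  Q/2 × H = 849/2 × $38 = $16,131.00
Total = $12,402.83 + $16,131.00 = $28,533.83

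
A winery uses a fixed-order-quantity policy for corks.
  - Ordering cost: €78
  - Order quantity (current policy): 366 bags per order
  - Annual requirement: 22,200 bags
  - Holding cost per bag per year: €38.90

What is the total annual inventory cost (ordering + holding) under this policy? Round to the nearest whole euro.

Orders/yr = 22,200/366 = 60.656; ordering cost = 60.656 × €78 = €4,731.15
Average inventory = 366/2 = 183; holding cost = 183 × €38.9 = €7,118.70
Total = €4,731.15 + €7,118.70 = €11,849.85

€11,850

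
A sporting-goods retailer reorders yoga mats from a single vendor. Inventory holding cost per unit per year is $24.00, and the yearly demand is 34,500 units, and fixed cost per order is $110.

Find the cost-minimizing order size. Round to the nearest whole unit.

EOQ = √(2DS/H) = √(2 × 34,500 × 110 / 24)
    = √(316,250.00) ≈ 562.36

562 units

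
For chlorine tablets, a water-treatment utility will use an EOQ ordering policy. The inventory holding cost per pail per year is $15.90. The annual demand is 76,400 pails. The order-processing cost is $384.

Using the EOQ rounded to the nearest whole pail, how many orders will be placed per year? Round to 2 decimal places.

39.77 orders per year

2DS/H = 2·76,400·384/15.9 = 3,690,264.15
EOQ = √3,690,264.15 ≈ 1,921.01 → Q = 1,921
N = D/Q = 76,400/1,921 ≈ 39.771 orders/yr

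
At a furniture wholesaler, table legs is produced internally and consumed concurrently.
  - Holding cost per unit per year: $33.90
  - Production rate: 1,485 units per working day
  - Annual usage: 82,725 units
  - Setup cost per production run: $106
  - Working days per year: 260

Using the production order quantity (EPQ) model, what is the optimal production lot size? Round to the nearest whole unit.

811 units

Daily demand d = 82,725/260 = 318.173; p = 1485; 1 − d/p = 0.78574
EPQ = √(2DS / (H(1 − d/p)))
    = √(2 × 82,725 × 106 / (33.9 × 0.78574)) ≈ 811.42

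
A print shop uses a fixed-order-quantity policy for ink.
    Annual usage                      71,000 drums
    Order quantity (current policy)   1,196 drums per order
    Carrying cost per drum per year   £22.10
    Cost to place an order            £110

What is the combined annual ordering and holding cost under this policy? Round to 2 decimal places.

£19,745.90

Annual ordering cost = (D/Q)·S = (71,000/1,196) × 110 = £6,530.10
Annual holding cost  = (Q/2)·H = (1,196/2) × 22.1 = £13,215.80
Total = £6,530.10 + £13,215.80 = £19,745.90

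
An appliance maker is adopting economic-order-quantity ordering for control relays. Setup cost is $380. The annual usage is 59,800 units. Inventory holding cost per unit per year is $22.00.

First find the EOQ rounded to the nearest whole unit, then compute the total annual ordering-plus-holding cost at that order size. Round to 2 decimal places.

$31,620.50

EOQ = √(2DS/H) = √(2 × 59,800 × 380 / 22)
    = √(2,065,818.18) ≈ 1,437.30 → Q = 1,437 units
Ordering: D/Q × S = 59,800/1,437 × $380 = $15,813.50
Holding:  Q/2 × H = 1,437/2 × $22 = $15,807.00
Total = $15,813.50 + $15,807.00 = $31,620.50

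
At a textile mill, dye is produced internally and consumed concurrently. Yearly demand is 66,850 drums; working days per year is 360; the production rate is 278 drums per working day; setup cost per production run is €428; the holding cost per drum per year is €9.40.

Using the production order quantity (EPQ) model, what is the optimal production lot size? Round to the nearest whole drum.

Daily demand d = 66,850/360 = 185.694; p = 278; 1 − d/p = 0.33203
EPQ = √(2DS / (H(1 − d/p)))
    = √(2 × 66,850 × 428 / (9.4 × 0.33203)) ≈ 4,281.86

4,282 drums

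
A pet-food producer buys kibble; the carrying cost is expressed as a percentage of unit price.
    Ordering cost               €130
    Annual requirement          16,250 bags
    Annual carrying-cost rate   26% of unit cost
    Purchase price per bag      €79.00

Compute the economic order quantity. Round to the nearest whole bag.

Carrying cost H = €79 × 26% = €20.5400/bag/yr
Q* = √(2·D·S / H) = √(2·16,250·130 / 20.54) = √205,696.2 ≈ 453.54

454 bags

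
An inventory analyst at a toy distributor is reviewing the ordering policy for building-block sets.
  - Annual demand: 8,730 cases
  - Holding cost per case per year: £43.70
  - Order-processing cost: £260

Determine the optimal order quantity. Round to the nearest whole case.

322 cases

2DS/H = 2·8,730·260/43.7 = 103,881.01
EOQ = √103,881.01 ≈ 322.31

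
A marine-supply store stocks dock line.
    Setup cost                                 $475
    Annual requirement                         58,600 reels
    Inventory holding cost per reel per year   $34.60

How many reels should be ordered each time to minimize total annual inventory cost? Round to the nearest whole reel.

2DS/H = 2·58,600·475/34.6 = 1,608,959.54
EOQ = √1,608,959.54 ≈ 1,268.45

1,268 reels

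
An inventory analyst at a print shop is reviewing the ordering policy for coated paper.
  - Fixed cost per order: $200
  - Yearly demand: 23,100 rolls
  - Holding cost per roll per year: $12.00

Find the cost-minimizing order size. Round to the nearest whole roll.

Q* = √(2·D·S / H) = √(2·23,100·200 / 12) = √770,000.0 ≈ 877.50

877 rolls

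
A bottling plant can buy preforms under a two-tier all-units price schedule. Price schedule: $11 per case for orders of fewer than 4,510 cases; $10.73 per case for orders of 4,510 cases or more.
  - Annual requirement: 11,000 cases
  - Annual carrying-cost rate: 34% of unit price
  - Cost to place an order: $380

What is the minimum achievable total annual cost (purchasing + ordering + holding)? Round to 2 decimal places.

H₁ = 34%×$11 = $3.7400;  H₂ = 34%×$10.73 = $3.6482
EOQ₁ = √(2×11,000×380/3.7400) = 1,495.09  (< 4,510, feasible at tier 1)
EOQ₂ = √(2×11,000×380/3.6482) = 1,513.78  (< 4,510 → use Q = 4,510 at tier-2 price)
TC(tier 1 (EOQ₁), Q≈1,495.1) = $126,591.64
TC(tier 2, Q≈4,510.0) = $127,183.52
Minimum at tier 1 (EOQ₁): $126,591.64

$126,591.64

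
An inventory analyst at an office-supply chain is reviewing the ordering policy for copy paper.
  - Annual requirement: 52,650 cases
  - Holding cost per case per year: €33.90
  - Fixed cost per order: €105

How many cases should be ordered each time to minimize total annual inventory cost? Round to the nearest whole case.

571 cases

EOQ = √(2DS/H) = √(2 × 52,650 × 105 / 33.9)
    = √(326,150.44) ≈ 571.10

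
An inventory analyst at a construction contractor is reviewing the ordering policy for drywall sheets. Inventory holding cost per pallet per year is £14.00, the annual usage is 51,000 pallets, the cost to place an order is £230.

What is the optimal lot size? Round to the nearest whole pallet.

1,294 pallets

2DS/H = 2·51,000·230/14 = 1,675,714.29
EOQ = √1,675,714.29 ≈ 1,294.49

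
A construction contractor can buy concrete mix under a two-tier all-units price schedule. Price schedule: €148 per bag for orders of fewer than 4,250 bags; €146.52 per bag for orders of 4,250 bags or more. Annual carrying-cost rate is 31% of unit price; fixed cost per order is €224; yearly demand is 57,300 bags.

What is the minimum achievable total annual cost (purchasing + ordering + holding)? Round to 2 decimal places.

€8,495,136.10

H₁ = 31%×€148 = €45.8800;  H₂ = 31%×€146.52 = €45.4212
EOQ₁ = √(2×57,300×224/45.8800) = 748.01  (< 4,250, feasible at tier 1)
EOQ₂ = √(2×57,300×224/45.4212) = 751.77  (< 4,250 → use Q = 4,250 at tier-2 price)
TC(tier 1 (EOQ₁), Q≈748.0) = €8,514,718.48
TC(tier 2, Q≈4,250.0) = €8,495,136.10
Minimum at tier 2: €8,495,136.10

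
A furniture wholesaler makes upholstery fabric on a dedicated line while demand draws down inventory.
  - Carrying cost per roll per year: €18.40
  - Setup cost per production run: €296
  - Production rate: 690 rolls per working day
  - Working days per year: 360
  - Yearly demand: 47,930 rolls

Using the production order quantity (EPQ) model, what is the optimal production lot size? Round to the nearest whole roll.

1,382 rolls

d = 47,930/360 = 133.1389 rolls/day;  effective holding cost H(1 − d/p) = 18.4·(1 − 133.1389/690) = 14.84963
Q* = √(2DS / H_eff) = √(2·47,930·296 / 14.84963) ≈ 1,382.31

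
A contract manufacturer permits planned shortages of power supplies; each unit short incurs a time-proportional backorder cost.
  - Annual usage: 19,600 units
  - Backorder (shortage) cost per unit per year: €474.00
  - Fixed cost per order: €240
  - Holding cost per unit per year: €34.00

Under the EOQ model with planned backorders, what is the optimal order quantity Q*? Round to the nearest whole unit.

Q* = √(2DS/H) · √((H + b)/b)
   = √(2 × 19,600 × 240 / 34) · √((34 + 474) / 474)
   = 526.028 × 1.0352 ≈ 544.57

545 units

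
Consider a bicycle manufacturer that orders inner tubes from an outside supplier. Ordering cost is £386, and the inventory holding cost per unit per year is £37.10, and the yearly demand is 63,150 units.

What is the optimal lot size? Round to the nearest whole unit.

Q* = √(2·D·S / H) = √(2·63,150·386 / 37.1) = √1,314,064.7 ≈ 1,146.33

1,146 units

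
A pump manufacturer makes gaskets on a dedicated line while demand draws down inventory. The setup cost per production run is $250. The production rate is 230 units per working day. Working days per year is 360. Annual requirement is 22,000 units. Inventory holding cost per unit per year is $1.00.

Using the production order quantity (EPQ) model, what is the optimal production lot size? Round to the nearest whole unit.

Daily demand d = 22,000/360 = 61.111; p = 230; 1 − d/p = 0.73430
EPQ = √(2DS / (H(1 − d/p)))
    = √(2 × 22,000 × 250 / (1 × 0.73430)) ≈ 3,870.43

3,870 units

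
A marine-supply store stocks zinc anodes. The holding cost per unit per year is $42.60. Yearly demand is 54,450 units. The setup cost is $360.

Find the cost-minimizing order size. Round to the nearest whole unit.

959 units

EOQ = √(2DS/H) = √(2 × 54,450 × 360 / 42.6)
    = √(920,281.69) ≈ 959.31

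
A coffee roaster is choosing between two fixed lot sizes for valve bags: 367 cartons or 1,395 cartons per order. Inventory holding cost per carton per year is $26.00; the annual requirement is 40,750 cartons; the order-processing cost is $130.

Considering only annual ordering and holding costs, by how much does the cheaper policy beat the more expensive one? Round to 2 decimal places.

Annual cost at Q: ordering D·S/Q plus holding Q·H/2.
TC(367) = (40,750/367)×130 + (367/2)×26 = $19,205.60
TC(1,395) = (40,750/1,395)×130 + (1,395/2)×26 = $21,932.49
|ΔTC| = |$19,205.60 − $21,932.49| = $2,726.89

$2,726.89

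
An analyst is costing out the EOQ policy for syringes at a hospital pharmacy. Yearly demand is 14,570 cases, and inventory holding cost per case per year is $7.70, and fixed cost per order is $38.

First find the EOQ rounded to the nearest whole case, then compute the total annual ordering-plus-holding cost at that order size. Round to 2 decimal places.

$2,919.99

Optimal lot size Q* = (2 × 14,570 × $38 / $7.7)^½ ≈ 379.22 → Q = 379 cases
Ordering: D/Q × S = 14,570/379 × $38 = $1,460.84
Holding:  Q/2 × H = 379/2 × $7.7 = $1,459.15
Total = $1,460.84 + $1,459.15 = $2,919.99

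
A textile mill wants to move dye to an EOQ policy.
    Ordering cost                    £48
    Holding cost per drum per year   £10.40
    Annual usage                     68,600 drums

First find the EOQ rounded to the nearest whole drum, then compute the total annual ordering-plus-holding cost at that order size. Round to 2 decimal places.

Optimal lot size Q* = (2 × 68,600 × £48 / £10.4)^½ ≈ 795.76 → Q = 796 drums
Orders/yr = 68,600/796 = 86.181; ordering cost = 86.181 × £48 = £4,136.68
Average inventory = 796/2 = 398; holding cost = 398 × £10.4 = £4,139.20
Total = £4,136.68 + £4,139.20 = £8,275.88

£8,275.88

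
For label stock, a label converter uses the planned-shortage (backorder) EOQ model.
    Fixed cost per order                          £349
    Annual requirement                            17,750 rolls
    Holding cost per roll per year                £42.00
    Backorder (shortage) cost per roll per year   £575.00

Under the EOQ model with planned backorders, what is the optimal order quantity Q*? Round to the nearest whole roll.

563 rolls

Q* = √(2DS/H) · √((H + b)/b)
   = √(2 × 17,750 × 349 / 42) · √((42 + 575) / 575)
   = 543.128 × 1.0359 ≈ 562.61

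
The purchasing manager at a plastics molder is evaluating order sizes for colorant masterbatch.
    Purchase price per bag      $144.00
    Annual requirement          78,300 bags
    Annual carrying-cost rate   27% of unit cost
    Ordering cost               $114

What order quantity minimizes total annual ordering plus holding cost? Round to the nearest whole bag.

678 bags

Holding cost per bag per year: H = 27% × $144 = $38.8800
EOQ = √(2DS/H) = √(2 × 78,300 × 114 / 38.88)
    = √(459,166.67) ≈ 677.62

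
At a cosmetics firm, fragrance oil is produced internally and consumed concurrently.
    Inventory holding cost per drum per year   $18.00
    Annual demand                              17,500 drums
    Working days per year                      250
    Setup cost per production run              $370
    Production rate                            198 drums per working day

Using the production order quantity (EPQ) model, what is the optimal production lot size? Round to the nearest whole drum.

d = 17,500/250 = 70.0000 drums/day;  effective holding cost H(1 − d/p) = 18·(1 − 70.0000/198) = 11.63636
Q* = √(2DS / H_eff) = √(2·17,500·370 / 11.63636) ≈ 1,054.94

1,055 drums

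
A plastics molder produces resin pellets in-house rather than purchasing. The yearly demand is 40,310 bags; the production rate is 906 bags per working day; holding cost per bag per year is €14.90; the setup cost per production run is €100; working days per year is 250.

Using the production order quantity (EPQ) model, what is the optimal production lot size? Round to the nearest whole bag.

Daily demand d = 40,310/250 = 161.240; p = 906; 1 − d/p = 0.82203
EPQ = √(2DS / (H(1 − d/p)))
    = √(2 × 40,310 × 100 / (14.9 × 0.82203)) ≈ 811.31

811 bags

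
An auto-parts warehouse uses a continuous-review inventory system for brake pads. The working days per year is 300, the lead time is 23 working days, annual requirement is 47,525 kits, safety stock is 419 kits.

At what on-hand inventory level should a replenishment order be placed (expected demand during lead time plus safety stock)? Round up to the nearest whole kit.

4,063 kits

Daily demand d = 47,525 / 300 = 158.417 kits/day
Demand during lead time = 158.417 × 23 = 3,643.58
Reorder point = 3,643.58 + 419 = 4,062.58 → round up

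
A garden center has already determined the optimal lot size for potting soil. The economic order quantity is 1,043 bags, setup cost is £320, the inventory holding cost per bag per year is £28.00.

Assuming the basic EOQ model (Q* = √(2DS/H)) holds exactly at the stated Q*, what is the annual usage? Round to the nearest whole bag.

From Q* = √(2DS/H) ⇒ Q*² = 2DS/H.
D = Q²H / (2S) = 1,043² × 28 / (2 × 320) = 47,593.39

47,593 bags per year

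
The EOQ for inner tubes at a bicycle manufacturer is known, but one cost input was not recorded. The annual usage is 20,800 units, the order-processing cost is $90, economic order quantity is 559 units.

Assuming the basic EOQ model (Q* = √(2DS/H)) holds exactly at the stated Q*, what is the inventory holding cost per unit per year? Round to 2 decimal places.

$11.98

EOQ relation: Q² = 2DS/H, so rearrange for the unknown.
H = 2DS / Q² = 2 × 20,800 × 90 / 559² = 11.9815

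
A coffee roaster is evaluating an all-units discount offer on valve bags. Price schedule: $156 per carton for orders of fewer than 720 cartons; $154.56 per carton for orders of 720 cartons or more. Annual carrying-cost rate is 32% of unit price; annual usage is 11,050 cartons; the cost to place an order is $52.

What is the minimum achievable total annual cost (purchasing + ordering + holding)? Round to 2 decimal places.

H₁ = 32%×$156 = $49.9200;  H₂ = 32%×$154.56 = $49.4592
EOQ₁ = √(2×11,050×52/49.9200) = 151.73  (< 720, feasible at tier 1)
EOQ₂ = √(2×11,050×52/49.4592) = 152.43  (< 720 → use Q = 720 at tier-2 price)
TC(tier 1 (EOQ₁), Q≈151.7) = $1,731,374.17
TC(tier 2, Q≈720.0) = $1,726,491.37
Minimum at tier 2: $1,726,491.37

$1,726,491.37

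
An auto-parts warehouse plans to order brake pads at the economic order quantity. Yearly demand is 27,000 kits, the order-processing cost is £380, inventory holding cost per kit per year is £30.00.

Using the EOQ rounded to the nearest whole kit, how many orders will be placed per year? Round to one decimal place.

32.6 orders per year

EOQ = √(2DS/H) = √(2 × 27,000 × 380 / 30)
    = √(684,000.00) ≈ 827.04 → Q = 827
N = D/Q = 27,000/827 ≈ 32.648 orders/yr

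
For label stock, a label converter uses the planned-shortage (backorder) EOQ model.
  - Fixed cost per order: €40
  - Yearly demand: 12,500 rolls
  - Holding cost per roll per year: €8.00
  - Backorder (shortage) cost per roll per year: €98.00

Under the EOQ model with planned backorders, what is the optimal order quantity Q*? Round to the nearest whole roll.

Basic EOQ = √(2·12,500·40/8) = 353.553
Backorder adjustment √((H+b)/b) = √((8+98)/98) = 1.0400
Q* = 353.553 × 1.0400 ≈ 367.70

368 rolls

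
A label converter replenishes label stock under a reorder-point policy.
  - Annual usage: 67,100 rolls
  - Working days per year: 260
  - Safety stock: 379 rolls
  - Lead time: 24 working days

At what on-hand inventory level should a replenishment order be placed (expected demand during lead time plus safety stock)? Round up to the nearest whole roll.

Daily demand d = 67,100 / 260 = 258.077 rolls/day
Demand during lead time = 258.077 × 24 = 6,193.85
Reorder point = 6,193.85 + 379 = 6,572.85 → round up

6,573 rolls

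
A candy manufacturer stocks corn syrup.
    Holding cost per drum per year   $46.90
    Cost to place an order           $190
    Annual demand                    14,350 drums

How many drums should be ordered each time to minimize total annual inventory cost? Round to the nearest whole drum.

341 drums

2DS/H = 2·14,350·190/46.9 = 116,268.66
EOQ = √116,268.66 ≈ 340.98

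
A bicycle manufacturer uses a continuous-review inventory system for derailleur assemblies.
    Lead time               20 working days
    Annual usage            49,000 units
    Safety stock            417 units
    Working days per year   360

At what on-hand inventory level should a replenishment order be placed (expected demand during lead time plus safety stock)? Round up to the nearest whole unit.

3,140 units

Daily demand d = 49,000 / 360 = 136.111 units/day
Demand during lead time = 136.111 × 20 = 2,722.22
Reorder point = 2,722.22 + 417 = 3,139.22 → round up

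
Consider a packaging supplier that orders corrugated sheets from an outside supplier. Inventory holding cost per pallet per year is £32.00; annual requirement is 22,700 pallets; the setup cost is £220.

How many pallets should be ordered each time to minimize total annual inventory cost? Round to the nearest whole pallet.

559 pallets

Q* = √(2·D·S / H) = √(2·22,700·220 / 32) = √312,125.0 ≈ 558.68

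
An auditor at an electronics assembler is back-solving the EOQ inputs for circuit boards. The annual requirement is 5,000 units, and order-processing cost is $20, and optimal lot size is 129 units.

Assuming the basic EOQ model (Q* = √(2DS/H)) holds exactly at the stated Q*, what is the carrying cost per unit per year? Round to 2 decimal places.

$12.02

EOQ relation: Q² = 2DS/H, so rearrange for the unknown.
H = 2DS / Q² = 2 × 5,000 × 20 / 129² = 12.0185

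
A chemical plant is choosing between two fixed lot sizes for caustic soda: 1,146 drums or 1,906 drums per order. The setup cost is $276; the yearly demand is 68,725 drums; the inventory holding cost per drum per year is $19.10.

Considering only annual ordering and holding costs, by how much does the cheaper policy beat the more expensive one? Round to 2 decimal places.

$658.21

TC(Q) = (D/Q)S + (Q/2)H
TC(1,146) = (68,725/1,146)×276 + (1,146/2)×19.1 = $27,495.87
TC(1,906) = (68,725/1,906)×276 + (1,906/2)×19.1 = $28,154.08
Lots of 1,146 are cheaper by $658.21.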